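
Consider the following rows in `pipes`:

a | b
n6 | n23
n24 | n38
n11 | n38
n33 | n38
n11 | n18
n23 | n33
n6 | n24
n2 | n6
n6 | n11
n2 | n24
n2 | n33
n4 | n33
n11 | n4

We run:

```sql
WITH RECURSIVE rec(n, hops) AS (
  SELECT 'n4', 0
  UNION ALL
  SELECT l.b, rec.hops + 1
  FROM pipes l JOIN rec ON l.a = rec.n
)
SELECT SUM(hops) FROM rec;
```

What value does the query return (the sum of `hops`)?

Base: (n4, hops=0).
Iteration 1: edges from {n4} -> (n33, hops=1).
Iteration 2: edges from {n33} -> (n38, hops=2).
Iteration 3: no outgoing edges from {n38}; recursion stops.
SUM(hops) = 0 + 1 + 2 = 3.

3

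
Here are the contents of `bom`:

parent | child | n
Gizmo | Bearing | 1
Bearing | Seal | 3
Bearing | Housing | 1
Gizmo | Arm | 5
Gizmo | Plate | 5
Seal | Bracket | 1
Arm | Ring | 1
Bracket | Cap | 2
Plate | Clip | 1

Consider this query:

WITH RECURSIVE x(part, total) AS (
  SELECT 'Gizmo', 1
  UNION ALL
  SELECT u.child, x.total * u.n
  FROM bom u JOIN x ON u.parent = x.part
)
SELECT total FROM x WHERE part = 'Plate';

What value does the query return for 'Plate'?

Base: (Gizmo, total=1).
Iteration 1: components of {Gizmo} -> Arm = 1*5 = 5, Bearing = 1*1 = 1, Plate = 1*5 = 5.
Iteration 2: components of {Arm,Bearing,Plate} -> Clip = 5*1 = 5, Housing = 1*1 = 1, Ring = 5*1 = 5, Seal = 1*3 = 3.
Iteration 3: components of {Clip,Housing,Ring,Seal} -> Bracket = 3*1 = 3.
Iteration 4: components of {Bracket} -> Cap = 3*2 = 6.
Iteration 5: no further components; recursion stops.

5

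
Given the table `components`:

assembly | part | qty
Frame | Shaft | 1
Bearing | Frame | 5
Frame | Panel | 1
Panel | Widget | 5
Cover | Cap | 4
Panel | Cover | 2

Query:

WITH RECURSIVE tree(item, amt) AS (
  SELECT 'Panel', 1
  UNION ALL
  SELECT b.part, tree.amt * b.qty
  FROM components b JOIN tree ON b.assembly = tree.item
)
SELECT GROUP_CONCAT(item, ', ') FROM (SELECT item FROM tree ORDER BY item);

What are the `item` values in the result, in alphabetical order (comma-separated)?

Base: (Panel, amt=1).
Iteration 1: components of {Panel} -> Cover = 1*2 = 2, Widget = 1*5 = 5.
Iteration 2: components of {Cover,Widget} -> Cap = 2*4 = 8.
Iteration 3: no further components; recursion stops.

Cap, Cover, Panel, Widget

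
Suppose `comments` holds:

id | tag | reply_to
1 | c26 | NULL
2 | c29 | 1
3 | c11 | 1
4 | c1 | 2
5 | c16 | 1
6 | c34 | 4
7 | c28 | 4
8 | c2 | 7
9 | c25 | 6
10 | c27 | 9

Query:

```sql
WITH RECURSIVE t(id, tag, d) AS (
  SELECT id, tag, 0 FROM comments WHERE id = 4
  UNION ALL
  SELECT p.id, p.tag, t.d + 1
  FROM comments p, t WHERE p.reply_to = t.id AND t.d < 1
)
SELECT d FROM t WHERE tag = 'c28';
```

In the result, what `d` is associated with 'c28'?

Base: id=4 (c1) at d 0.
Iteration 1: rows with reply_to in {4} -> c34 (id 6, d 1), c28 (id 7, d 1).
Iteration 2: d < 1 fails for all current rows; recursion stops.

1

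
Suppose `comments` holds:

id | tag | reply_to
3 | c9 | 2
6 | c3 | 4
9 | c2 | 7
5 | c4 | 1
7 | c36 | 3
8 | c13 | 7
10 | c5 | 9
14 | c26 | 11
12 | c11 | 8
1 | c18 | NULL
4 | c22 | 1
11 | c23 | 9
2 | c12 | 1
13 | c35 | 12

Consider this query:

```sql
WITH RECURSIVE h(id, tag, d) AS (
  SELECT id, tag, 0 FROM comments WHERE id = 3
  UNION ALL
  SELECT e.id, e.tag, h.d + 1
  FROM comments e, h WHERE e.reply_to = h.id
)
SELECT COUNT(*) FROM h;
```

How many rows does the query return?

Base: id=3 (c9) at d 0.
Iteration 1: rows with reply_to in {3} -> c36 (id 7, d 1).
Iteration 2: rows with reply_to in {7} -> c13 (id 8, d 2), c2 (id 9, d 2).
Iteration 3: rows with reply_to in {8,9} -> c5 (id 10, d 3), c23 (id 11, d 3), c11 (id 12, d 3).
Iteration 4: rows with reply_to in {10,11,12} -> c35 (id 13, d 4), c26 (id 14, d 4).
Iteration 5: no rows with reply_to in {13,14}; recursion stops.
Total rows emitted: 9.

9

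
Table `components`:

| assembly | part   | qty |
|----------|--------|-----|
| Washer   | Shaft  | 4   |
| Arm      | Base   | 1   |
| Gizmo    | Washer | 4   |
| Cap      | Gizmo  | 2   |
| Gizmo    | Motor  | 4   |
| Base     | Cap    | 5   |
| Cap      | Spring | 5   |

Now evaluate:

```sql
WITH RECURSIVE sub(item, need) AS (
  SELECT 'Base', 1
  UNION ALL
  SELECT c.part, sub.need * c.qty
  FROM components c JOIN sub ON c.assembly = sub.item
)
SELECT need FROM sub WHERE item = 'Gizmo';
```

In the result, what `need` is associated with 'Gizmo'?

10

Base: (Base, need=1).
Iteration 1: components of {Base} -> Cap = 1*5 = 5.
Iteration 2: components of {Cap} -> Gizmo = 5*2 = 10, Spring = 5*5 = 25.
Iteration 3: components of {Gizmo,Spring} -> Motor = 10*4 = 40, Washer = 10*4 = 40.
Iteration 4: components of {Motor,Washer} -> Shaft = 40*4 = 160.
Iteration 5: no further components; recursion stops.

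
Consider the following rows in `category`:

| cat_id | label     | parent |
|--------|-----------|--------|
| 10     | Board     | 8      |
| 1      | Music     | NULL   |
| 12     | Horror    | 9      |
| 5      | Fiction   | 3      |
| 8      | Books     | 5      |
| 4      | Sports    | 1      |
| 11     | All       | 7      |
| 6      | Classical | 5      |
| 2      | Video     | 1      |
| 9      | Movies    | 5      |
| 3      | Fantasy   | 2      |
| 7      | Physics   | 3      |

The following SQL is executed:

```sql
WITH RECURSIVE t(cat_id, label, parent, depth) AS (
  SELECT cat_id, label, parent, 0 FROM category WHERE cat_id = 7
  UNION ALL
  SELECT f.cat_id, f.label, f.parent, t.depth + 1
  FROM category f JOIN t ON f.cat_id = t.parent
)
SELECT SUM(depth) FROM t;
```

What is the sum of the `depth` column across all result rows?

Base: cat_id=7 (Physics), parent=3, depth 0.
Iteration 1: join on cat_id=3 -> Fantasy (id 3, parent=2, depth 1).
Iteration 2: join on cat_id=2 -> Video (id 2, parent=1, depth 2).
Iteration 3: join on cat_id=1 -> Music (id 1, parent=NULL, depth 3).
Iteration 4: parent is NULL; no match; recursion stops.
SUM(depth) = 0 + 1 + 2 + 3 = 6.

6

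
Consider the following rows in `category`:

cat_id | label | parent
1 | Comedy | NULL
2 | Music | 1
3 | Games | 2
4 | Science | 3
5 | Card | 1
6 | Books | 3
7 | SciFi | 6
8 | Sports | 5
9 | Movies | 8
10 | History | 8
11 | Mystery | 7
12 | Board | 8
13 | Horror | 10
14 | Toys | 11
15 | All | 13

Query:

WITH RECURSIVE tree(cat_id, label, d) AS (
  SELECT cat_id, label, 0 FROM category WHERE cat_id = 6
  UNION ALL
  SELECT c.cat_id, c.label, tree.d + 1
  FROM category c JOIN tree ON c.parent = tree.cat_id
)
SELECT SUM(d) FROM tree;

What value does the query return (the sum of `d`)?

6

Base: cat_id=6 (Books) at d 0.
Iteration 1: rows with parent in {6} -> SciFi (id 7, d 1).
Iteration 2: rows with parent in {7} -> Mystery (id 11, d 2).
Iteration 3: rows with parent in {11} -> Toys (id 14, d 3).
Iteration 4: no rows with parent in {14}; recursion stops.
SUM(d) = 0 + 1 + 2 + 3 = 6.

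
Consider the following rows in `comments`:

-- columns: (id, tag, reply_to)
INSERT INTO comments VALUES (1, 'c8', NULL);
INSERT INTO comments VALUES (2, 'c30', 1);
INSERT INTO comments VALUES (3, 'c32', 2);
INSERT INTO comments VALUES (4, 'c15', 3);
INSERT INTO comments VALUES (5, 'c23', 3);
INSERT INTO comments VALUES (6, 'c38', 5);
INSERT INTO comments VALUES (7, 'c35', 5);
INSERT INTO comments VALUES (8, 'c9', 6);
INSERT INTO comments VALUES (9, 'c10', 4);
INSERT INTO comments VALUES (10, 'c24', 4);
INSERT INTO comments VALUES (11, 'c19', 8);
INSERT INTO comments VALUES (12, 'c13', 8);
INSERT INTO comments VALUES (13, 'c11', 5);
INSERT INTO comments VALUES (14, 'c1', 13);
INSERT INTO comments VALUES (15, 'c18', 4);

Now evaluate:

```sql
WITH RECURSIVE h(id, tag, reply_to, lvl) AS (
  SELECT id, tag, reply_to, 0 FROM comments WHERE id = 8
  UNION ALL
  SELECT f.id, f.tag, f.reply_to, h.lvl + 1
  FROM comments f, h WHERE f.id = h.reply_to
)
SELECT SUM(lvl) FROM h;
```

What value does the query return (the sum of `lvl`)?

15

Base: id=8 (c9), reply_to=6, lvl 0.
Iteration 1: join on id=6 -> c38 (id 6, reply_to=5, lvl 1).
Iteration 2: join on id=5 -> c23 (id 5, reply_to=3, lvl 2).
Iteration 3: join on id=3 -> c32 (id 3, reply_to=2, lvl 3).
Iteration 4: join on id=2 -> c30 (id 2, reply_to=1, lvl 4).
Iteration 5: join on id=1 -> c8 (id 1, reply_to=NULL, lvl 5).
Iteration 6: reply_to is NULL; no match; recursion stops.
SUM(lvl) = 0 + 1 + 2 + 3 + 4 + 5 = 15.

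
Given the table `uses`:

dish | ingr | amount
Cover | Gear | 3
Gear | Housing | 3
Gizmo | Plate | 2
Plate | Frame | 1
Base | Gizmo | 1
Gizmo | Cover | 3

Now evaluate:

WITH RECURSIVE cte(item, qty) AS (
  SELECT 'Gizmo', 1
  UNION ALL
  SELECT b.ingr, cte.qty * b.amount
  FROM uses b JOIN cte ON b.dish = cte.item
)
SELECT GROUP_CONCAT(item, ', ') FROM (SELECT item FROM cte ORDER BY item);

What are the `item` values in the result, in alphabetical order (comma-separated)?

Base: (Gizmo, qty=1).
Iteration 1: components of {Gizmo} -> Cover = 1*3 = 3, Plate = 1*2 = 2.
Iteration 2: components of {Cover,Plate} -> Frame = 2*1 = 2, Gear = 3*3 = 9.
Iteration 3: components of {Frame,Gear} -> Housing = 9*3 = 27.
Iteration 4: no further components; recursion stops.

Cover, Frame, Gear, Gizmo, Housing, Plate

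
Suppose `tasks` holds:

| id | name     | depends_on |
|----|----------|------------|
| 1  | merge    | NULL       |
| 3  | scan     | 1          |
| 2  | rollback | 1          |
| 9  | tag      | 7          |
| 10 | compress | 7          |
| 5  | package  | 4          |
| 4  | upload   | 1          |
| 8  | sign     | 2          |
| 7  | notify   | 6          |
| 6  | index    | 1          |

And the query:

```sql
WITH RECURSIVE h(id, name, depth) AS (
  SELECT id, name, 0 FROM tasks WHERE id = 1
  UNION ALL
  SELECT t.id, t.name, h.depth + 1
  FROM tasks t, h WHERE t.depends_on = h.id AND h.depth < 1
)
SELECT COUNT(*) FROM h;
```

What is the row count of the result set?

5

Base: id=1 (merge) at depth 0.
Iteration 1: rows with depends_on in {1} -> rollback (id 2, depth 1), scan (id 3, depth 1), upload (id 4, depth 1), index (id 6, depth 1).
Iteration 2: depth < 1 fails for all current rows; recursion stops.
Total rows emitted: 5.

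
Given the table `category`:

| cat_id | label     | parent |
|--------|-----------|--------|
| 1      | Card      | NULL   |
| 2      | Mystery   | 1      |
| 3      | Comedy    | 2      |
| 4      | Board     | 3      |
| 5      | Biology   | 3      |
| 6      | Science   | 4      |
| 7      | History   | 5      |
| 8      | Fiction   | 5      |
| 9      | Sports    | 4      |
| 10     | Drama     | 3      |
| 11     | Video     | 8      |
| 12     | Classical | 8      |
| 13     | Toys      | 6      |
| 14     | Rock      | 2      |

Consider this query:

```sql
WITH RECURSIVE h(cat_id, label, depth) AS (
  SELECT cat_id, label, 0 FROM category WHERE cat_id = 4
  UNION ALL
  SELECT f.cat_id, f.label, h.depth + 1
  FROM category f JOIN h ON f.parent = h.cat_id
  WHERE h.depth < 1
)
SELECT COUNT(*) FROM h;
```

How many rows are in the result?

Base: cat_id=4 (Board) at depth 0.
Iteration 1: rows with parent in {4} -> Science (id 6, depth 1), Sports (id 9, depth 1).
Iteration 2: depth < 1 fails for all current rows; recursion stops.
Total rows emitted: 3.

3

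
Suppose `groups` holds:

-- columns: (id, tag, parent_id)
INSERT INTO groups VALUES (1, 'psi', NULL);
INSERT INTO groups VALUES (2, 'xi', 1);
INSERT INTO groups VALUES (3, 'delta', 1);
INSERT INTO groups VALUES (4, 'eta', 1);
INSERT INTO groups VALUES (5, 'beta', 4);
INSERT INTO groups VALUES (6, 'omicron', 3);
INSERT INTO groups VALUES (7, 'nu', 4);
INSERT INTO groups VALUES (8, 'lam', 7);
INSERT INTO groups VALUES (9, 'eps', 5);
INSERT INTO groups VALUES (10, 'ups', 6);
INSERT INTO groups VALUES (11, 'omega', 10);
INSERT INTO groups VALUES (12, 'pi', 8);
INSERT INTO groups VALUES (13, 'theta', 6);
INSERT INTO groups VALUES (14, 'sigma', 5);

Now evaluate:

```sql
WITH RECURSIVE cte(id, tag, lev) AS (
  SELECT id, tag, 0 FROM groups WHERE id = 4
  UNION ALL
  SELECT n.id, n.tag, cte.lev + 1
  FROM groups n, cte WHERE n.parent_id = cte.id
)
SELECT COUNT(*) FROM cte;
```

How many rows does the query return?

Base: id=4 (eta) at lev 0.
Iteration 1: rows with parent_id in {4} -> beta (id 5, lev 1), nu (id 7, lev 1).
Iteration 2: rows with parent_id in {5,7} -> lam (id 8, lev 2), eps (id 9, lev 2), sigma (id 14, lev 2).
Iteration 3: rows with parent_id in {8,9,14} -> pi (id 12, lev 3).
Iteration 4: no rows with parent_id in {12}; recursion stops.
Total rows emitted: 7.

7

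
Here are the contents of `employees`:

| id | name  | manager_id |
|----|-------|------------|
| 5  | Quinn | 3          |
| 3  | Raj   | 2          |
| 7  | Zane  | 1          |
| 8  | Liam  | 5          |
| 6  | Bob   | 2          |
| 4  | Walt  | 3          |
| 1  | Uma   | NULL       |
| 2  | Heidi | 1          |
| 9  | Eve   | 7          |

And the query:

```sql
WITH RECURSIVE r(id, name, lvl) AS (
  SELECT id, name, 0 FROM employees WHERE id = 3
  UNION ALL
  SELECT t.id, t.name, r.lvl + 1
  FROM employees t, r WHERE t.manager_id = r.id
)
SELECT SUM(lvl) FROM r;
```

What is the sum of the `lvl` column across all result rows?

4

Base: id=3 (Raj) at lvl 0.
Iteration 1: rows with manager_id in {3} -> Walt (id 4, lvl 1), Quinn (id 5, lvl 1).
Iteration 2: rows with manager_id in {4,5} -> Liam (id 8, lvl 2).
Iteration 3: no rows with manager_id in {8}; recursion stops.
SUM(lvl) = 0 + 1 + 1 + 2 = 4.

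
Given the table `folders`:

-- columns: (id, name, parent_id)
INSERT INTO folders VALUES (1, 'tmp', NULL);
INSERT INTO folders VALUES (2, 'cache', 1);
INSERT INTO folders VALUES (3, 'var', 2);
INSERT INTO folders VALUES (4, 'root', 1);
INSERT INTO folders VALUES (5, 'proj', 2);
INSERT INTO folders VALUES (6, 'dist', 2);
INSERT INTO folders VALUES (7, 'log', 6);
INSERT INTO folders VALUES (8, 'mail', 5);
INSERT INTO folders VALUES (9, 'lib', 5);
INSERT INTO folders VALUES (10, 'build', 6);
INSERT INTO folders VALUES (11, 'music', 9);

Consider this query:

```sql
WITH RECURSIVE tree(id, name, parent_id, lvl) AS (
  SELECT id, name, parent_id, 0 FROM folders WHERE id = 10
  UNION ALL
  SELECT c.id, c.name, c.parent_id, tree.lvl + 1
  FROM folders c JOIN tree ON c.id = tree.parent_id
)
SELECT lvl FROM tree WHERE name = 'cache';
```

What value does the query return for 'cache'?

2

Base: id=10 (build), parent_id=6, lvl 0.
Iteration 1: join on id=6 -> dist (id 6, parent_id=2, lvl 1).
Iteration 2: join on id=2 -> cache (id 2, parent_id=1, lvl 2).
Iteration 3: join on id=1 -> tmp (id 1, parent_id=NULL, lvl 3).
Iteration 4: parent_id is NULL; no match; recursion stops.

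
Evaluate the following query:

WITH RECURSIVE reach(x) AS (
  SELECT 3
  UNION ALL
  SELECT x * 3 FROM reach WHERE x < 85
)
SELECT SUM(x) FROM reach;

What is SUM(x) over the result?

363

Base: x=3.
Iteration 1: 3 < 85 holds -> x = 3 * 3 = 9.
Iteration 2: 9 < 85 holds -> x = 9 * 3 = 27.
Iteration 3: 27 < 85 holds -> x = 27 * 3 = 81.
Iteration 4: 81 < 85 holds -> x = 81 * 3 = 243.
Iteration 5: 243 < 85 fails; recursion stops.
SUM(x) = 3 + 9 + 27 + 81 + 243 = 363.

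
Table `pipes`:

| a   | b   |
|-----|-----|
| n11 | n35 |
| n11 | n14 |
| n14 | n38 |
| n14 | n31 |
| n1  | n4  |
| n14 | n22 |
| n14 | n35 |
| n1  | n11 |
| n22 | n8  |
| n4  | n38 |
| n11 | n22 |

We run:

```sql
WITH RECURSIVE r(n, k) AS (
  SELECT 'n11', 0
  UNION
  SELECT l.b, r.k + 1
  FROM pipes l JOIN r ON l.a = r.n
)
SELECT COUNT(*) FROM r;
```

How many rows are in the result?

Base: (n11, k=0).
Iteration 1: edges from {n11} -> (n14, k=1), (n22, k=1), (n35, k=1).
Iteration 2: edges from {n14,n22,n35} -> (n22, k=2), (n31, k=2), (n35, k=2), (n38, k=2), (n8, k=2).
Iteration 3: edges from {n22,n31,n35,n38,n8} -> (n8, k=3).
Iteration 4: no outgoing edges from {n8}; recursion stops.
Total rows emitted: 10.

10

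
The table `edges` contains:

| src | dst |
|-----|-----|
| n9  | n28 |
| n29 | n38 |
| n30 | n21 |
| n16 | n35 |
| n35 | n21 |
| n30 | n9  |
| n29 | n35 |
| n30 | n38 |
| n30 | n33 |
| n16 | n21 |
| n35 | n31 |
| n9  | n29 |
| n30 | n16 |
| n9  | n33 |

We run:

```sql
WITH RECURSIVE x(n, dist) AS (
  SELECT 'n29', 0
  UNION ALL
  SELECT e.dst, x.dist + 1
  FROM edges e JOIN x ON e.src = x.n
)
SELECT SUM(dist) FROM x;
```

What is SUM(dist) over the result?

Base: (n29, dist=0).
Iteration 1: edges from {n29} -> (n35, dist=1), (n38, dist=1).
Iteration 2: edges from {n35,n38} -> (n21, dist=2), (n31, dist=2).
Iteration 3: no outgoing edges from {n21,n31}; recursion stops.
SUM(dist) = 0 + 1 + 1 + 2 + 2 = 6.

6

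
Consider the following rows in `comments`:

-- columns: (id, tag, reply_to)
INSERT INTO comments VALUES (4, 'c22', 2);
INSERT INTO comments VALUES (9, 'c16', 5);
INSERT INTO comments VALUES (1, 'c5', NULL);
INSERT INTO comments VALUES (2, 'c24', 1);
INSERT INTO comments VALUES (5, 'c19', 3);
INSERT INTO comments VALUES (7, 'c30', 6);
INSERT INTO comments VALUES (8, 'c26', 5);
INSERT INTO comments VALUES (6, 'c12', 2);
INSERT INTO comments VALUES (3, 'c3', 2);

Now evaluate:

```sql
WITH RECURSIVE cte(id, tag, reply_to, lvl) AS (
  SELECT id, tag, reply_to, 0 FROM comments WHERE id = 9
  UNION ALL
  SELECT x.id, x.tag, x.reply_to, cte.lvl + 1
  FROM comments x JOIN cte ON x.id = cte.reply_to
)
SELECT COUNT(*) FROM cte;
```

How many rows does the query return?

Base: id=9 (c16), reply_to=5, lvl 0.
Iteration 1: join on id=5 -> c19 (id 5, reply_to=3, lvl 1).
Iteration 2: join on id=3 -> c3 (id 3, reply_to=2, lvl 2).
Iteration 3: join on id=2 -> c24 (id 2, reply_to=1, lvl 3).
Iteration 4: join on id=1 -> c5 (id 1, reply_to=NULL, lvl 4).
Iteration 5: reply_to is NULL; no match; recursion stops.
Total rows emitted: 5.

5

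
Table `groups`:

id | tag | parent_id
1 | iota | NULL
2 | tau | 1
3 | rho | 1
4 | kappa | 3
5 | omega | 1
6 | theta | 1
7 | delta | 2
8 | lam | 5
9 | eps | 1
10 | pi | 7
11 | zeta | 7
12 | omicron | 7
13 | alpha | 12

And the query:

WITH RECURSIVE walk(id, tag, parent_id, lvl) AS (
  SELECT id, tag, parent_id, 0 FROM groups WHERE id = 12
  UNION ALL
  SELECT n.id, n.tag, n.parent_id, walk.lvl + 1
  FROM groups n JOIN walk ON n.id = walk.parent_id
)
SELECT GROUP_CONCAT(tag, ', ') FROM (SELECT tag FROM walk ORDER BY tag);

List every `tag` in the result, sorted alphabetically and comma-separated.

Base: id=12 (omicron), parent_id=7, lvl 0.
Iteration 1: join on id=7 -> delta (id 7, parent_id=2, lvl 1).
Iteration 2: join on id=2 -> tau (id 2, parent_id=1, lvl 2).
Iteration 3: join on id=1 -> iota (id 1, parent_id=NULL, lvl 3).
Iteration 4: parent_id is NULL; no match; recursion stops.

delta, iota, omicron, tau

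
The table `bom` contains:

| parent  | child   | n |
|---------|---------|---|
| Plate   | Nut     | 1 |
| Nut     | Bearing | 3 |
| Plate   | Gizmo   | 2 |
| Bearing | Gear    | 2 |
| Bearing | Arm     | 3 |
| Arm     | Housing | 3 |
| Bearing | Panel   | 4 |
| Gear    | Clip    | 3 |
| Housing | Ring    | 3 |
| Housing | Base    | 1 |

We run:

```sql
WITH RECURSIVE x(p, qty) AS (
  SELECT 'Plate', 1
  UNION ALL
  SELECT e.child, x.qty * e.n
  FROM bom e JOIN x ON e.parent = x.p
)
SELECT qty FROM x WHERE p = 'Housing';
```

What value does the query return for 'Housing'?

Base: (Plate, qty=1).
Iteration 1: components of {Plate} -> Gizmo = 1*2 = 2, Nut = 1*1 = 1.
Iteration 2: components of {Gizmo,Nut} -> Bearing = 1*3 = 3.
Iteration 3: components of {Bearing} -> Arm = 3*3 = 9, Gear = 3*2 = 6, Panel = 3*4 = 12.
Iteration 4: components of {Arm,Gear,Panel} -> Clip = 6*3 = 18, Housing = 9*3 = 27.
Iteration 5: components of {Clip,Housing} -> Base = 27*1 = 27, Ring = 27*3 = 81.
Iteration 6: no further components; recursion stops.

27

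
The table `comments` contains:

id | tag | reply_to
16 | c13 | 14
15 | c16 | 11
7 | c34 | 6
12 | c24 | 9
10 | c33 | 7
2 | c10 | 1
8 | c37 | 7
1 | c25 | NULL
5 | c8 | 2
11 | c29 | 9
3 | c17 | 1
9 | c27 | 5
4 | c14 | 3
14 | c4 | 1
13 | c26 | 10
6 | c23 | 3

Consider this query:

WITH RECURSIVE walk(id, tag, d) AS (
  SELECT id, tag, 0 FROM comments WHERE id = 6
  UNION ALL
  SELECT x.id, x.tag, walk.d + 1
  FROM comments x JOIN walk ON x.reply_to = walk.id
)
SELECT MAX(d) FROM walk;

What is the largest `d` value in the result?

3

Base: id=6 (c23) at d 0.
Iteration 1: rows with reply_to in {6} -> c34 (id 7, d 1).
Iteration 2: rows with reply_to in {7} -> c37 (id 8, d 2), c33 (id 10, d 2).
Iteration 3: rows with reply_to in {8,10} -> c26 (id 13, d 3).
Iteration 4: no rows with reply_to in {13}; recursion stops.
d values: 0, 1, 2, 2, 3; the maximum is 3.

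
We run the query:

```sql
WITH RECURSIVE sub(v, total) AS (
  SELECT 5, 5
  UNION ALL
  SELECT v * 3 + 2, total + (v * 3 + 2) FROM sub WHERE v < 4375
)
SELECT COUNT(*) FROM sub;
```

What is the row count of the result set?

8

Base: v=5, total=5.
Iteration 1: 5 < 4375 holds -> v = 5 * 3 + 2 = 17, total = 5 + 17 = 22.
Iteration 2: 17 < 4375 holds -> v = 17 * 3 + 2 = 53, total = 22 + 53 = 75.
Iteration 3: 53 < 4375 holds -> v = 53 * 3 + 2 = 161, total = 75 + 161 = 236.
Iteration 4: 161 < 4375 holds -> v = 161 * 3 + 2 = 485, total = 236 + 485 = 721.
Iteration 5: 485 < 4375 holds -> v = 485 * 3 + 2 = 1457, total = 721 + 1457 = 2178.
Iteration 6: 1457 < 4375 holds -> v = 1457 * 3 + 2 = 4373, total = 2178 + 4373 = 6551.
Iteration 7: 4373 < 4375 holds -> v = 4373 * 3 + 2 = 13121, total = 6551 + 13121 = 19672.
Iteration 8: 13121 < 4375 fails; recursion stops.
Total rows emitted: 8.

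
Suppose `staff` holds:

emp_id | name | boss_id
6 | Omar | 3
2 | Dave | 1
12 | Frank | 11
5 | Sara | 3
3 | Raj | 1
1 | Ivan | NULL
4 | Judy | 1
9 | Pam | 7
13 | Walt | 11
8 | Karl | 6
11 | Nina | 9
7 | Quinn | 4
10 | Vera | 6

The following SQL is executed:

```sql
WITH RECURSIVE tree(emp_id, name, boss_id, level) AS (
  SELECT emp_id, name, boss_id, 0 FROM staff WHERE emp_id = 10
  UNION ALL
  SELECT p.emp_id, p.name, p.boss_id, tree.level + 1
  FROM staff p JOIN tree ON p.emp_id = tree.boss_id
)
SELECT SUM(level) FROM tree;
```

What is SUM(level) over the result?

6

Base: emp_id=10 (Vera), boss_id=6, level 0.
Iteration 1: join on emp_id=6 -> Omar (id 6, boss_id=3, level 1).
Iteration 2: join on emp_id=3 -> Raj (id 3, boss_id=1, level 2).
Iteration 3: join on emp_id=1 -> Ivan (id 1, boss_id=NULL, level 3).
Iteration 4: boss_id is NULL; no match; recursion stops.
SUM(level) = 0 + 1 + 2 + 3 = 6.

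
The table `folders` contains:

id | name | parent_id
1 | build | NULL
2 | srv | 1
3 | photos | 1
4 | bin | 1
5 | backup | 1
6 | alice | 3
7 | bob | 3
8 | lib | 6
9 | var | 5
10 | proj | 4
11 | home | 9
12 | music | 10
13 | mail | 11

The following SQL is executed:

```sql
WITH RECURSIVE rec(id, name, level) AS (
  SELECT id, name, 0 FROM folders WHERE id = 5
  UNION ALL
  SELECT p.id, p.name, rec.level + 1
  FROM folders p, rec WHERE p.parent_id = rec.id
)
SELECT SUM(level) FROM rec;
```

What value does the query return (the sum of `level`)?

6

Base: id=5 (backup) at level 0.
Iteration 1: rows with parent_id in {5} -> var (id 9, level 1).
Iteration 2: rows with parent_id in {9} -> home (id 11, level 2).
Iteration 3: rows with parent_id in {11} -> mail (id 13, level 3).
Iteration 4: no rows with parent_id in {13}; recursion stops.
SUM(level) = 0 + 1 + 2 + 3 = 6.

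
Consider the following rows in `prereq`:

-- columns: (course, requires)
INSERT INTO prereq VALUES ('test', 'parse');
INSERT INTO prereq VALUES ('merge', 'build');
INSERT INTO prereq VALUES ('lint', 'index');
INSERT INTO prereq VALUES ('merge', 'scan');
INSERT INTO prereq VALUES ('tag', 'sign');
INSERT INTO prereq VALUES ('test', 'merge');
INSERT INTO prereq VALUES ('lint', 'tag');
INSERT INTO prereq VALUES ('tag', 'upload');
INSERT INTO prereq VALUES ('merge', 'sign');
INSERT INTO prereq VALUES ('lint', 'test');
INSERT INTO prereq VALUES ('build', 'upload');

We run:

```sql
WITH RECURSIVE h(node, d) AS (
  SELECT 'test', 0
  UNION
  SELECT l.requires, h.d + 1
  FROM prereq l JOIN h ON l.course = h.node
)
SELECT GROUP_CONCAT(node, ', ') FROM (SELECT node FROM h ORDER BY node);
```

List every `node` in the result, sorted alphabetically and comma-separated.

build, merge, parse, scan, sign, test, upload

Base: (test, d=0).
Iteration 1: edges from {test} -> (merge, d=1), (parse, d=1).
Iteration 2: edges from {merge,parse} -> (build, d=2), (scan, d=2), (sign, d=2).
Iteration 3: edges from {build,scan,sign} -> (upload, d=3).
Iteration 4: no outgoing edges from {upload}; recursion stops.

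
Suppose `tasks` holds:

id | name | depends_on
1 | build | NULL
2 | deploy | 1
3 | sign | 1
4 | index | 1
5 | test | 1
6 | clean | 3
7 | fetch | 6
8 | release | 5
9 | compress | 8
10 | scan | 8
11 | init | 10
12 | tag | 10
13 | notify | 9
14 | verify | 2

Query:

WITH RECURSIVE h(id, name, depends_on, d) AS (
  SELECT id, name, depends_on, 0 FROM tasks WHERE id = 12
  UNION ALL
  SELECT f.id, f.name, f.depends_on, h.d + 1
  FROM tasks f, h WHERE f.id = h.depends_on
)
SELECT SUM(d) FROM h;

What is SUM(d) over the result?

Base: id=12 (tag), depends_on=10, d 0.
Iteration 1: join on id=10 -> scan (id 10, depends_on=8, d 1).
Iteration 2: join on id=8 -> release (id 8, depends_on=5, d 2).
Iteration 3: join on id=5 -> test (id 5, depends_on=1, d 3).
Iteration 4: join on id=1 -> build (id 1, depends_on=NULL, d 4).
Iteration 5: depends_on is NULL; no match; recursion stops.
SUM(d) = 0 + 1 + 2 + 3 + 4 = 10.

10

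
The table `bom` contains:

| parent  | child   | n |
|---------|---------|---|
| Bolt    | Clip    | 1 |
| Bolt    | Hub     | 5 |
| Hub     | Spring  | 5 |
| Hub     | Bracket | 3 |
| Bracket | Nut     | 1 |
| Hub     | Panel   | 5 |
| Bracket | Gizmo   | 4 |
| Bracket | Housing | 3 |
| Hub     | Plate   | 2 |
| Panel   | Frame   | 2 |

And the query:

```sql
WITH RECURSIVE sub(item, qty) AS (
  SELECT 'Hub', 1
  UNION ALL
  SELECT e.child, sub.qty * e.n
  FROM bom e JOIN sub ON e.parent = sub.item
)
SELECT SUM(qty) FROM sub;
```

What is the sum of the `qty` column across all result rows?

Base: (Hub, qty=1).
Iteration 1: components of {Hub} -> Bracket = 1*3 = 3, Panel = 1*5 = 5, Plate = 1*2 = 2, Spring = 1*5 = 5.
Iteration 2: components of {Bracket,Panel,Plate,Spring} -> Frame = 5*2 = 10, Gizmo = 3*4 = 12, Housing = 3*3 = 9, Nut = 3*1 = 3.
Iteration 3: no further components; recursion stops.
SUM(qty) = 1 + 5 + 3 + 5 + 2 + 3 + 12 + 9 + 10 = 50.

50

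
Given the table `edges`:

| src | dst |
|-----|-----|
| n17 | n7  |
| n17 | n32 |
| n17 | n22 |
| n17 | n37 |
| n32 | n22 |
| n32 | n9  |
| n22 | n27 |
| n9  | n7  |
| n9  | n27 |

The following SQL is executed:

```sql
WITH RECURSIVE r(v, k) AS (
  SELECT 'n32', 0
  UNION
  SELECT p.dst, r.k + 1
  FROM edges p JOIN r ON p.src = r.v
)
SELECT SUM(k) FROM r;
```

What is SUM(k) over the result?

6

Base: (n32, k=0).
Iteration 1: edges from {n32} -> (n22, k=1), (n9, k=1).
Iteration 2: edges from {n22,n9} -> (n27, k=2), (n7, k=2). [UNION drops 1 duplicate row(s)]
Iteration 3: no outgoing edges from {n27,n7}; recursion stops.
SUM(k) = 0 + 1 + 1 + 2 + 2 = 6.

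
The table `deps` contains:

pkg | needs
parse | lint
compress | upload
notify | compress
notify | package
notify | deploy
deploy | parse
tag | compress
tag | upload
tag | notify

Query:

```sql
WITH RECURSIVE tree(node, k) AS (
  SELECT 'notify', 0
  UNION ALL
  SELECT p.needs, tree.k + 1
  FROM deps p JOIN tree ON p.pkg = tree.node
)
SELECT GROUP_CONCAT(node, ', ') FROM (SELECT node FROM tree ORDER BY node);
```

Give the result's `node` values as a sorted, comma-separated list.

compress, deploy, lint, notify, package, parse, upload

Base: (notify, k=0).
Iteration 1: edges from {notify} -> (compress, k=1), (deploy, k=1), (package, k=1).
Iteration 2: edges from {compress,deploy,package} -> (parse, k=2), (upload, k=2).
Iteration 3: edges from {parse,upload} -> (lint, k=3).
Iteration 4: no outgoing edges from {lint}; recursion stops.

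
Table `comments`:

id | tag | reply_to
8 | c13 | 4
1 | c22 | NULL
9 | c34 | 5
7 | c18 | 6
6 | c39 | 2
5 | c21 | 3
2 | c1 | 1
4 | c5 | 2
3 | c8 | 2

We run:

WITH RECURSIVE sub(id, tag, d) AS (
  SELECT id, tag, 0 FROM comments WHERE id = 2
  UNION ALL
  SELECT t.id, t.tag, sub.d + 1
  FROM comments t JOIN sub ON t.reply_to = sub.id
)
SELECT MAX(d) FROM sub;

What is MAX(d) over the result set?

3

Base: id=2 (c1) at d 0.
Iteration 1: rows with reply_to in {2} -> c8 (id 3, d 1), c5 (id 4, d 1), c39 (id 6, d 1).
Iteration 2: rows with reply_to in {3,4,6} -> c21 (id 5, d 2), c18 (id 7, d 2), c13 (id 8, d 2).
Iteration 3: rows with reply_to in {5,7,8} -> c34 (id 9, d 3).
Iteration 4: no rows with reply_to in {9}; recursion stops.
d values: 0, 1, 1, 1, 2, 2, 2, 3; the maximum is 3.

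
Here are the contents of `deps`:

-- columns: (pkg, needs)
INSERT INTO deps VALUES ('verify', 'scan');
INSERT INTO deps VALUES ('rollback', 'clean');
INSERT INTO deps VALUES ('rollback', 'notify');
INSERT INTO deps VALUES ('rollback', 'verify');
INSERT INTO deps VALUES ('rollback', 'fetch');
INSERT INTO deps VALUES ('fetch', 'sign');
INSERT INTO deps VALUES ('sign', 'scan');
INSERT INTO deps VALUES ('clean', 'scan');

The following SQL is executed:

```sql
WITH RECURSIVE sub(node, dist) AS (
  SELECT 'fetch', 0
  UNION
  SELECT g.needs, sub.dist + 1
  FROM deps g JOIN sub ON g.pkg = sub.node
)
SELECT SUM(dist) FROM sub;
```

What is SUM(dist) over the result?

3

Base: (fetch, dist=0).
Iteration 1: edges from {fetch} -> (sign, dist=1).
Iteration 2: edges from {sign} -> (scan, dist=2).
Iteration 3: no outgoing edges from {scan}; recursion stops.
SUM(dist) = 0 + 1 + 2 = 3.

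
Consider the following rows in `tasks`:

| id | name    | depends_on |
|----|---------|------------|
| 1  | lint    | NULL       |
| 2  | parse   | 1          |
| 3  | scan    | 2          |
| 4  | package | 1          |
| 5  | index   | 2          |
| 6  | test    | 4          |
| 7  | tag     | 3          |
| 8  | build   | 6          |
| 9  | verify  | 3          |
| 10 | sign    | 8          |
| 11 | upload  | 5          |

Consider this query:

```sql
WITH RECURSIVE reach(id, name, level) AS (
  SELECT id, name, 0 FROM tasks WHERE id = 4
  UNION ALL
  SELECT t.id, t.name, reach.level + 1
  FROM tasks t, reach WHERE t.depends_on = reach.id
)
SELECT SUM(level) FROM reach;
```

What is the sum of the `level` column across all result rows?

6

Base: id=4 (package) at level 0.
Iteration 1: rows with depends_on in {4} -> test (id 6, level 1).
Iteration 2: rows with depends_on in {6} -> build (id 8, level 2).
Iteration 3: rows with depends_on in {8} -> sign (id 10, level 3).
Iteration 4: no rows with depends_on in {10}; recursion stops.
SUM(level) = 0 + 1 + 2 + 3 = 6.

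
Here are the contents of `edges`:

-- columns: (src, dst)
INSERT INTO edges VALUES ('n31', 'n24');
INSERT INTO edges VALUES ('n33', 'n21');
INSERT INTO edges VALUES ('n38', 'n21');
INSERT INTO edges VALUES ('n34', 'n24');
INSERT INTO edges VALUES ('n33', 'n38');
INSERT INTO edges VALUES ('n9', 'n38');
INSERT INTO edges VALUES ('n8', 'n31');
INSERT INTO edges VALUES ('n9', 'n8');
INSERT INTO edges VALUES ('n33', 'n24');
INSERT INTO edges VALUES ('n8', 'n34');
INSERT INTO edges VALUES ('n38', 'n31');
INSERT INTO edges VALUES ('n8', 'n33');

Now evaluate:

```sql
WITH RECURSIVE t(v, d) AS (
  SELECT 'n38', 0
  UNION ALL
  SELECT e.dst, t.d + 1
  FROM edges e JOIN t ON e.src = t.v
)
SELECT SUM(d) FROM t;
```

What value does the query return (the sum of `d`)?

Base: (n38, d=0).
Iteration 1: edges from {n38} -> (n21, d=1), (n31, d=1).
Iteration 2: edges from {n21,n31} -> (n24, d=2).
Iteration 3: no outgoing edges from {n24}; recursion stops.
SUM(d) = 0 + 1 + 1 + 2 = 4.

4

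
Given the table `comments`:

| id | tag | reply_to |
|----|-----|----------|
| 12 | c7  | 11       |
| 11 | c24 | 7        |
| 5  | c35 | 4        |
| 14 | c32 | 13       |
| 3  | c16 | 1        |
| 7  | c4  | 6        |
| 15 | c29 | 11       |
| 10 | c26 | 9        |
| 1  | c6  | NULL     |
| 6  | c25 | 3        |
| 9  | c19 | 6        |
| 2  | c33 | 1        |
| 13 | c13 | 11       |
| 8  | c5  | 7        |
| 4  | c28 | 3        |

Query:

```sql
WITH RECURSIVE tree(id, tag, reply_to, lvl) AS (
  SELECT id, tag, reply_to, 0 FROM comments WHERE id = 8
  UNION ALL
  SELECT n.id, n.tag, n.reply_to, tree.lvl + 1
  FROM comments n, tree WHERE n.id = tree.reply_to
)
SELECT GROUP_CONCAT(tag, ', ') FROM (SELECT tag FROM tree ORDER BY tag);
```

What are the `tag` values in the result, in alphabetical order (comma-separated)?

c16, c25, c4, c5, c6

Base: id=8 (c5), reply_to=7, lvl 0.
Iteration 1: join on id=7 -> c4 (id 7, reply_to=6, lvl 1).
Iteration 2: join on id=6 -> c25 (id 6, reply_to=3, lvl 2).
Iteration 3: join on id=3 -> c16 (id 3, reply_to=1, lvl 3).
Iteration 4: join on id=1 -> c6 (id 1, reply_to=NULL, lvl 4).
Iteration 5: reply_to is NULL; no match; recursion stops.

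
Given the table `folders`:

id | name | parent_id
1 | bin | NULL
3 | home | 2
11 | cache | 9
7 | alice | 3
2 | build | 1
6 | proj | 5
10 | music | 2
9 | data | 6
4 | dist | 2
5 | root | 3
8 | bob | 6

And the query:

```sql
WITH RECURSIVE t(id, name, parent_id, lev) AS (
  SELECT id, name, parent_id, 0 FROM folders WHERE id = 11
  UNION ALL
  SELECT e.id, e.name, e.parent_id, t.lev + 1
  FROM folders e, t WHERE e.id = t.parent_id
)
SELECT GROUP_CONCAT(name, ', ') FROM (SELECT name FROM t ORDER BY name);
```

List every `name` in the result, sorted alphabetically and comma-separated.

Base: id=11 (cache), parent_id=9, lev 0.
Iteration 1: join on id=9 -> data (id 9, parent_id=6, lev 1).
Iteration 2: join on id=6 -> proj (id 6, parent_id=5, lev 2).
Iteration 3: join on id=5 -> root (id 5, parent_id=3, lev 3).
Iteration 4: join on id=3 -> home (id 3, parent_id=2, lev 4).
Iteration 5: join on id=2 -> build (id 2, parent_id=1, lev 5).
Iteration 6: join on id=1 -> bin (id 1, parent_id=NULL, lev 6).
Iteration 7: parent_id is NULL; no match; recursion stops.

bin, build, cache, data, home, proj, root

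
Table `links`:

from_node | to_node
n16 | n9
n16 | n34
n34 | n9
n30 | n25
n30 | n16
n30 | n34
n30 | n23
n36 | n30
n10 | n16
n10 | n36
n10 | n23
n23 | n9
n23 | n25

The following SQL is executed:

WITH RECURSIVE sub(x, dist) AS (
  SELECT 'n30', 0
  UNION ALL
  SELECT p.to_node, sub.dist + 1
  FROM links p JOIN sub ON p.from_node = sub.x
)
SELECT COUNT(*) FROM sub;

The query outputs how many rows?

Base: (n30, dist=0).
Iteration 1: edges from {n30} -> (n16, dist=1), (n23, dist=1), (n25, dist=1), (n34, dist=1).
Iteration 2: edges from {n16,n23,n25,n34} -> (n25, dist=2), (n34, dist=2), (n9, dist=2) x3. [UNION ALL keeps all 5 new rows, including repeats]
Iteration 3: edges from {n25,n34,n9} -> (n9, dist=3).
Iteration 4: no outgoing edges from {n9}; recursion stops.
Total rows emitted: 11.

11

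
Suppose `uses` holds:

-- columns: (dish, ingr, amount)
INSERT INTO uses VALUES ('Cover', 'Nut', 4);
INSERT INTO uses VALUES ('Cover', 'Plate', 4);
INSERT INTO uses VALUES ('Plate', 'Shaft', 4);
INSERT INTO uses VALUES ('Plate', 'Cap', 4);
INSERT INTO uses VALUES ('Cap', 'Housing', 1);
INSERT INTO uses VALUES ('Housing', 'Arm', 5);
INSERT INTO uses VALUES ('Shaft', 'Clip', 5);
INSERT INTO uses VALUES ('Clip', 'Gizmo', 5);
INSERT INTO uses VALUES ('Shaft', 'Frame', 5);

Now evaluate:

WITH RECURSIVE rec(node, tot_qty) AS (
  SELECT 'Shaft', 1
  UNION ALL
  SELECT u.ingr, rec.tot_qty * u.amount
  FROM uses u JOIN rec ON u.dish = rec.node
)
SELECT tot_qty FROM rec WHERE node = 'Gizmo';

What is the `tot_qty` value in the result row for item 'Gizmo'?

25

Base: (Shaft, tot_qty=1).
Iteration 1: components of {Shaft} -> Clip = 1*5 = 5, Frame = 1*5 = 5.
Iteration 2: components of {Clip,Frame} -> Gizmo = 5*5 = 25.
Iteration 3: no further components; recursion stops.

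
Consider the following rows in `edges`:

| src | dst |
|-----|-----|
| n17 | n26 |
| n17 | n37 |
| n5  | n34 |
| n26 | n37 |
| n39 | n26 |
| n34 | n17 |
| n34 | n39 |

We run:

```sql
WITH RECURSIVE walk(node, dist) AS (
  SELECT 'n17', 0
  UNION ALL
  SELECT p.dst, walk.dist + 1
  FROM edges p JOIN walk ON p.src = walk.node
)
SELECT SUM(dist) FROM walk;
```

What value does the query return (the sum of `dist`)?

Base: (n17, dist=0).
Iteration 1: edges from {n17} -> (n26, dist=1), (n37, dist=1).
Iteration 2: edges from {n26,n37} -> (n37, dist=2).
Iteration 3: no outgoing edges from {n37}; recursion stops.
SUM(dist) = 0 + 1 + 1 + 2 = 4.

4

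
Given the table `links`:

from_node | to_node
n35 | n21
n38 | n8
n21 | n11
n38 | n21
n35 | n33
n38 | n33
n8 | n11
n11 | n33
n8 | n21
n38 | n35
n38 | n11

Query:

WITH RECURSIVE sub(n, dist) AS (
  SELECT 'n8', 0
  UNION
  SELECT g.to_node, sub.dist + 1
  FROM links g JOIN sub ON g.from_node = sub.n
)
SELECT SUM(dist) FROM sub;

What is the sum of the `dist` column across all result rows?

Base: (n8, dist=0).
Iteration 1: edges from {n8} -> (n11, dist=1), (n21, dist=1).
Iteration 2: edges from {n11,n21} -> (n11, dist=2), (n33, dist=2).
Iteration 3: edges from {n11,n33} -> (n33, dist=3).
Iteration 4: no outgoing edges from {n33}; recursion stops.
SUM(dist) = 0 + 1 + 1 + 2 + 2 + 3 = 9.

9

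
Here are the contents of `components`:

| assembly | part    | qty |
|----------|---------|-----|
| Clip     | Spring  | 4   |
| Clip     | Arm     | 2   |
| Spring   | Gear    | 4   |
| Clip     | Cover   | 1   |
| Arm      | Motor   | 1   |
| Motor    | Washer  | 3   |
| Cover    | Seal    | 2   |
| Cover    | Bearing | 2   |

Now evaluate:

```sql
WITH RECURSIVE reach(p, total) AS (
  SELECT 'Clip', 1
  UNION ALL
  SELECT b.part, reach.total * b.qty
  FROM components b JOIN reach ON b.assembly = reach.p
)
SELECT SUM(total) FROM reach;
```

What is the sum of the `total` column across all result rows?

36

Base: (Clip, total=1).
Iteration 1: components of {Clip} -> Arm = 1*2 = 2, Cover = 1*1 = 1, Spring = 1*4 = 4.
Iteration 2: components of {Arm,Cover,Spring} -> Bearing = 1*2 = 2, Gear = 4*4 = 16, Motor = 2*1 = 2, Seal = 1*2 = 2.
Iteration 3: components of {Bearing,Gear,Motor,Seal} -> Washer = 2*3 = 6.
Iteration 4: no further components; recursion stops.
SUM(total) = 1 + 4 + 2 + 1 + 16 + 2 + 2 + 2 + 6 = 36.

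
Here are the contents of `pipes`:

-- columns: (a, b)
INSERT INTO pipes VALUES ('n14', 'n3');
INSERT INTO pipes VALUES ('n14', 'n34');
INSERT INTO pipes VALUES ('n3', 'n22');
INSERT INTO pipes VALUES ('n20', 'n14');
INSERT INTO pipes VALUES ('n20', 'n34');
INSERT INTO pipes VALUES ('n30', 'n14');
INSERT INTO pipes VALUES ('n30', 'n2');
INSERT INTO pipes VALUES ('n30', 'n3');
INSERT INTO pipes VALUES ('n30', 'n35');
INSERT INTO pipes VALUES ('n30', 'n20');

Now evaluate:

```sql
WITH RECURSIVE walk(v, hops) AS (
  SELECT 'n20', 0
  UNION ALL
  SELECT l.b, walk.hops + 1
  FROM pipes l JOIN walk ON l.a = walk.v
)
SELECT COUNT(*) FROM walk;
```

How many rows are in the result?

Base: (n20, hops=0).
Iteration 1: edges from {n20} -> (n14, hops=1), (n34, hops=1).
Iteration 2: edges from {n14,n34} -> (n3, hops=2), (n34, hops=2).
Iteration 3: edges from {n3,n34} -> (n22, hops=3).
Iteration 4: no outgoing edges from {n22}; recursion stops.
Total rows emitted: 6.

6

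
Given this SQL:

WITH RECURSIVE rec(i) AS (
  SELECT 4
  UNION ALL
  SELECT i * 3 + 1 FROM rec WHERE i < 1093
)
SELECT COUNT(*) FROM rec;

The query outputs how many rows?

Base: i=4.
Iteration 1: 4 < 1093 holds -> i = 4 * 3 + 1 = 13.
Iteration 2: 13 < 1093 holds -> i = 13 * 3 + 1 = 40.
Iteration 3: 40 < 1093 holds -> i = 40 * 3 + 1 = 121.
Iteration 4: 121 < 1093 holds -> i = 121 * 3 + 1 = 364.
Iteration 5: 364 < 1093 holds -> i = 364 * 3 + 1 = 1093.
Iteration 6: 1093 < 1093 fails; recursion stops.
Total rows emitted: 6.

6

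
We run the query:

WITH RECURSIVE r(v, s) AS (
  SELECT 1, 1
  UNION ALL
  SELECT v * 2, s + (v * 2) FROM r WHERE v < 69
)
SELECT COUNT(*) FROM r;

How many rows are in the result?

8

Base: v=1, s=1.
Iteration 1: 1 < 69 holds -> v = 1 * 2 = 2, s = 1 + 2 = 3.
Iteration 2: 2 < 69 holds -> v = 2 * 2 = 4, s = 3 + 4 = 7.
Iteration 3: 4 < 69 holds -> v = 4 * 2 = 8, s = 7 + 8 = 15.
Iteration 4: 8 < 69 holds -> v = 8 * 2 = 16, s = 15 + 16 = 31.
Iteration 5: 16 < 69 holds -> v = 16 * 2 = 32, s = 31 + 32 = 63.
Iteration 6: 32 < 69 holds -> v = 32 * 2 = 64, s = 63 + 64 = 127.
Iteration 7: 64 < 69 holds -> v = 64 * 2 = 128, s = 127 + 128 = 255.
Iteration 8: 128 < 69 fails; recursion stops.
Total rows emitted: 8.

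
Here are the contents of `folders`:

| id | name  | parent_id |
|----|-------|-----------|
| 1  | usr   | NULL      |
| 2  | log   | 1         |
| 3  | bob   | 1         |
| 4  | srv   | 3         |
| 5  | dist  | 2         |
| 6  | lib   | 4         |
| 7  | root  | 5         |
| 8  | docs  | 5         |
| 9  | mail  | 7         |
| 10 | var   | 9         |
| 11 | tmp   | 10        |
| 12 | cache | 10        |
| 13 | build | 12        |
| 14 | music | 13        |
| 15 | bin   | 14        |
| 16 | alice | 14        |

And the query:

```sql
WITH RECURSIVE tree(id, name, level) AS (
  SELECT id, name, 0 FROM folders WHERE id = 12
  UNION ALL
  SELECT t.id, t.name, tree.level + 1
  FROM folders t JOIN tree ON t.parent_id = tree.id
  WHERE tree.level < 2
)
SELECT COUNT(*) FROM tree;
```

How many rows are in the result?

Base: id=12 (cache) at level 0.
Iteration 1: rows with parent_id in {12} -> build (id 13, level 1).
Iteration 2: rows with parent_id in {13} -> music (id 14, level 2).
Iteration 3: level < 2 fails for all current rows; recursion stops.
Total rows emitted: 3.

3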